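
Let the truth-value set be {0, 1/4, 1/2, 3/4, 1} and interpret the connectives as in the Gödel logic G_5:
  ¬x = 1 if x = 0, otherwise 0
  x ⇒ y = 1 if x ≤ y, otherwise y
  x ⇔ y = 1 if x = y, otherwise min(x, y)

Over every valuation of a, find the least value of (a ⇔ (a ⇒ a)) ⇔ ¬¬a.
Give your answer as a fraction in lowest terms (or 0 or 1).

Take a = 1/4:
a ⇒ a = 1/4 ⇒ 1/4 = 1
a ⇔ (a ⇒ a) = 1/4 ⇔ 1 = 1/4
¬a = ¬1/4 = 0
¬¬a = ¬0 = 1
(a ⇔ (a ⇒ a)) ⇔ ¬¬a = 1/4 ⇔ 1 = 1/4
No assignment yields a value below 1/4, so this is the minimum.

1/4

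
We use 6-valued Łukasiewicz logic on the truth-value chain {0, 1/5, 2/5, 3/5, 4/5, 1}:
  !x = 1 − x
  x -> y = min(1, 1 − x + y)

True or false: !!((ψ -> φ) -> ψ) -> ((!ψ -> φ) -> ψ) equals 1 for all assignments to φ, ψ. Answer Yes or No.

No

Counterexample: take φ = 1/5, ψ = 3/5.
ψ -> φ = 3/5 -> 1/5 = 3/5
(ψ -> φ) -> ψ = 3/5 -> 3/5 = 1
!((ψ -> φ) -> ψ) = !1 = 0
!!((ψ -> φ) -> ψ) = !0 = 1
!ψ = !3/5 = 2/5
!ψ -> φ = 2/5 -> 1/5 = 4/5
(!ψ -> φ) -> ψ = 4/5 -> 3/5 = 4/5
!!((ψ -> φ) -> ψ) -> ((!ψ -> φ) -> ψ) = 1 -> 4/5 = 4/5
This gives 4/5 ≠ 1.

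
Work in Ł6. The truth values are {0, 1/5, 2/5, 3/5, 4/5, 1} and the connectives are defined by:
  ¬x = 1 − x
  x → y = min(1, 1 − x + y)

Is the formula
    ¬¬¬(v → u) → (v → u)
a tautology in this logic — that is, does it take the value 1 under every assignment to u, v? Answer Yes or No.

No

Counterexample: take u = 0, v = 3/5.
v → u = 3/5 → 0 = 2/5
¬(v → u) = ¬2/5 = 3/5
¬¬(v → u) = ¬3/5 = 2/5
¬¬¬(v → u) = ¬2/5 = 3/5
¬¬¬(v → u) → (v → u) = 3/5 → 2/5 = 4/5
This gives 4/5 ≠ 1.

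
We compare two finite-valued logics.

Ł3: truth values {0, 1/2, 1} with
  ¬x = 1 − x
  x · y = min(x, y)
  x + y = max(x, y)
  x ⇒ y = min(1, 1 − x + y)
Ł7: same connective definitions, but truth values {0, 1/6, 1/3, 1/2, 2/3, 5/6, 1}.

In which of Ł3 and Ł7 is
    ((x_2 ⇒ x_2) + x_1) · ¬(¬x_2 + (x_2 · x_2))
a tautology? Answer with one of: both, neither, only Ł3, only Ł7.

neither

In Ł3: at x_1 = 0, x_2 = 0 the value is 0 — not a tautology.
In Ł7: at x_1 = 0, x_2 = 0 the value is 0 — not a tautology.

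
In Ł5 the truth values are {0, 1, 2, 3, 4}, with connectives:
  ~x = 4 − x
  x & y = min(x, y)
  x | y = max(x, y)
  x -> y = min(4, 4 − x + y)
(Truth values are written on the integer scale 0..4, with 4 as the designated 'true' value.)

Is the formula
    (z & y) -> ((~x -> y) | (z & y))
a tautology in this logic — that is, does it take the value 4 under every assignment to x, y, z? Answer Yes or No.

Yes

At x = 1, y = 4, z = 3, for instance:
z & y = 3 & 4 = 3
~x = ~1 = 3
~x -> y = 3 -> 4 = 4
(~x -> y) | (z & y) = 4 | 3 = 4
(z & y) -> ((~x -> y) | (z & y)) = 3 -> 4 = 4
and checking the remaining 124 assignments likewise gives ≥ 4 in every case.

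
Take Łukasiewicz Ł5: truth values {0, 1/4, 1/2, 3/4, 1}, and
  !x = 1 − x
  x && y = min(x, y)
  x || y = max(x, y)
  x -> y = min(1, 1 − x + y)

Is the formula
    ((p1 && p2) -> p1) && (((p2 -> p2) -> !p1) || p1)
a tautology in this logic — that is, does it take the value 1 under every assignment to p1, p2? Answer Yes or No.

No

Counterexample: take p1 = 1/4, p2 = 0.
p1 && p2 = 1/4 && 0 = 0
(p1 && p2) -> p1 = 0 -> 1/4 = 1
p2 -> p2 = 0 -> 0 = 1
!p1 = !1/4 = 3/4
(p2 -> p2) -> !p1 = 1 -> 3/4 = 3/4
((p2 -> p2) -> !p1) || p1 = 3/4 || 1/4 = 3/4
((p1 && p2) -> p1) && (((p2 -> p2) -> !p1) || p1) = 1 && 3/4 = 3/4
This gives 3/4 ≠ 1.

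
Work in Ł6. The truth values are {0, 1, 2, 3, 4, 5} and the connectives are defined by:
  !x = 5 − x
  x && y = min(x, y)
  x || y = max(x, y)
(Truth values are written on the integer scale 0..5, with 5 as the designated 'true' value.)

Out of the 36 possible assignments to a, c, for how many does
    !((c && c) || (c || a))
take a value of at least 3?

value 5: 1 assignment (counts)
value 4: 3 assignments (counts)
value 3: 5 assignments (counts)
value 2: 7 assignments
value 1: 9 assignments
value 0: 11 assignments
So 9 of the 36 assignments meet the threshold.

9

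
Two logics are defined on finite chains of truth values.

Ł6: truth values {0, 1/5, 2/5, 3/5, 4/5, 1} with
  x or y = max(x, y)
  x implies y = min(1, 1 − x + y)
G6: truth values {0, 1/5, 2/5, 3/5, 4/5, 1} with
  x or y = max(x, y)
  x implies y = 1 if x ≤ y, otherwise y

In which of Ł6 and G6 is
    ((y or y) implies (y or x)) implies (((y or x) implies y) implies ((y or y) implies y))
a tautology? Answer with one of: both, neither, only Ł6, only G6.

In Ł6: every assignment gives 1 — tautology.
In G6: every assignment gives 1 — tautology.

both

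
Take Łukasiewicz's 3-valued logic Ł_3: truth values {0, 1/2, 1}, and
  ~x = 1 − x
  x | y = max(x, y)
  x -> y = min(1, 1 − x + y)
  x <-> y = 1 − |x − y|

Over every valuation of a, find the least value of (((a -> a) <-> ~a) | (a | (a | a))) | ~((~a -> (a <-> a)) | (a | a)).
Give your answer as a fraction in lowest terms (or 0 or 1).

Take a = 1/2:
a -> a = 1/2 -> 1/2 = 1
~a = ~1/2 = 1/2
(a -> a) <-> ~a = 1 <-> 1/2 = 1/2
a | a = 1/2 | 1/2 = 1/2
a | (a | a) = 1/2 | 1/2 = 1/2
((a -> a) <-> ~a) | (a | (a | a)) = 1/2 | 1/2 = 1/2
~a = ~1/2 = 1/2
a <-> a = 1/2 <-> 1/2 = 1
~a -> (a <-> a) = 1/2 -> 1 = 1
a | a = 1/2 | 1/2 = 1/2
(~a -> (a <-> a)) | (a | a) = 1 | 1/2 = 1
~((~a -> (a <-> a)) | (a | a)) = ~1 = 0
(((a -> a) <-> ~a) | (a | (a | a))) | ~((~a -> (a <-> a)) | (a | a)) = 1/2 | 0 = 1/2
No assignment yields a value below 1/2, so this is the minimum.

1/2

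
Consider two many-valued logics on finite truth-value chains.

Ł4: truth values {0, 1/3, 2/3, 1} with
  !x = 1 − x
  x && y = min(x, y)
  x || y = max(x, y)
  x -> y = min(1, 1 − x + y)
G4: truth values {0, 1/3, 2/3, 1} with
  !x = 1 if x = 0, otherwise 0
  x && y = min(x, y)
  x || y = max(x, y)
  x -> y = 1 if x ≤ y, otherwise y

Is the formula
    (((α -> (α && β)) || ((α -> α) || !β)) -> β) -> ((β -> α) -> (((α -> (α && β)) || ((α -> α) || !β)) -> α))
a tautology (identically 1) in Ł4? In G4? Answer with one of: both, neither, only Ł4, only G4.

In Ł4: every assignment gives 1 — tautology.
In G4: every assignment gives 1 — tautology.

both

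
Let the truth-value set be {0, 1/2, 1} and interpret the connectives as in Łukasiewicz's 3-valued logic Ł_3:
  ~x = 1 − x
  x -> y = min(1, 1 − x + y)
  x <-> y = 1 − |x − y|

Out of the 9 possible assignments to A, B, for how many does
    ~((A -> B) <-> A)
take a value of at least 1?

4

A = 0, B = 0 ↦ 1  ≥
A = 0, B = 1/2 ↦ 1  ≥
A = 0, B = 1 ↦ 1  ≥
A = 1/2, B = 0 ↦ 0  <
A = 1/2, B = 1/2 ↦ 1/2  <
A = 1/2, B = 1 ↦ 1/2  <
A = 1, B = 0 ↦ 1  ≥
A = 1, B = 1/2 ↦ 1/2  <
A = 1, B = 1 ↦ 0  <
So 4 of the 9 assignments meet the threshold.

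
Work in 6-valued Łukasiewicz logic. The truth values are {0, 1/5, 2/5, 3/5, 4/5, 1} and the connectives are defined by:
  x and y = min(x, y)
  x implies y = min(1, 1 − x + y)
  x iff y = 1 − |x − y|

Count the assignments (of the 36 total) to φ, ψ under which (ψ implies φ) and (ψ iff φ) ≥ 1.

value 1: 6 assignments (counts)
value 4/5: 10 assignments
value 3/5: 8 assignments
value 2/5: 6 assignments
value 1/5: 4 assignments
value 0: 2 assignments
So 6 of the 36 assignments meet the threshold.

6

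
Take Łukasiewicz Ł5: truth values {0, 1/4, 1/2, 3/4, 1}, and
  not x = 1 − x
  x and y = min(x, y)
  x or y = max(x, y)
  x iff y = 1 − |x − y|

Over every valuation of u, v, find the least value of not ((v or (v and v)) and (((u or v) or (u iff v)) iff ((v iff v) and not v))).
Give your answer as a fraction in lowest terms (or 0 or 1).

Take u = 0, v = 1/2:
v and v = 1/2 and 1/2 = 1/2
v or (v and v) = 1/2 or 1/2 = 1/2
u or v = 0 or 1/2 = 1/2
u iff v = 0 iff 1/2 = 1/2
(u or v) or (u iff v) = 1/2 or 1/2 = 1/2
v iff v = 1/2 iff 1/2 = 1
not v = not 1/2 = 1/2
(v iff v) and not v = 1 and 1/2 = 1/2
((u or v) or (u iff v)) iff ((v iff v) and not v) = 1/2 iff 1/2 = 1
(v or (v and v)) and (((u or v) or (u iff v)) iff ((v iff v) and not v)) = 1/2 and 1 = 1/2
not ((v or (v and v)) and (((u or v) or (u iff v)) iff ((v iff v) and not v))) = not 1/2 = 1/2
No assignment yields a value below 1/2, so this is the minimum.

1/2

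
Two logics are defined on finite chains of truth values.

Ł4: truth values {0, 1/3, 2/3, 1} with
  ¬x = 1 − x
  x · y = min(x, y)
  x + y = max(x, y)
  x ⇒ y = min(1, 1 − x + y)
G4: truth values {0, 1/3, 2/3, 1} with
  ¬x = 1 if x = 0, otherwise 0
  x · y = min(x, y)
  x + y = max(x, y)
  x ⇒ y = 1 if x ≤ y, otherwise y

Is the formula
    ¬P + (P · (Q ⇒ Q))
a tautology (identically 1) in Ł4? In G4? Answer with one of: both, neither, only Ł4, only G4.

neither

In Ł4: at P = 1/3, Q = 0 the value is 2/3 — not a tautology.
In G4: at P = 1/3, Q = 0 the value is 1/3 — not a tautology.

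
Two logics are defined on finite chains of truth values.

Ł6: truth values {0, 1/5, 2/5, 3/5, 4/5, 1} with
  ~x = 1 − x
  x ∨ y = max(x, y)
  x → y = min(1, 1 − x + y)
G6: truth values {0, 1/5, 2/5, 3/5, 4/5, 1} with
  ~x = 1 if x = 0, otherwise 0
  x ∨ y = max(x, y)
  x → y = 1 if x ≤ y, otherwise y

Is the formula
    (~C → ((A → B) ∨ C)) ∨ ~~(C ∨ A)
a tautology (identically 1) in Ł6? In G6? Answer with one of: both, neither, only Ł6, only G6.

only G6

In Ł6: at A = 1/5, B = 0, C = 0 the value is 4/5 — not a tautology.
In G6: every assignment gives 1 — tautology.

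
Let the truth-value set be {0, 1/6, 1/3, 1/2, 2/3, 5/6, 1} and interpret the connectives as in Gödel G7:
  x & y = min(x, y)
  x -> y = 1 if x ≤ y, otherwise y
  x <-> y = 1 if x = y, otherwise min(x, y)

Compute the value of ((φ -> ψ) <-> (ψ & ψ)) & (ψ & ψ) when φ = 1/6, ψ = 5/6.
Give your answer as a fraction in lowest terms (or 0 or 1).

φ -> ψ = 1/6 -> 5/6 = 1
ψ & ψ = 5/6 & 5/6 = 5/6
(φ -> ψ) <-> (ψ & ψ) = 1 <-> 5/6 = 5/6
ψ & ψ = 5/6 & 5/6 = 5/6
((φ -> ψ) <-> (ψ & ψ)) & (ψ & ψ) = 5/6 & 5/6 = 5/6

5/6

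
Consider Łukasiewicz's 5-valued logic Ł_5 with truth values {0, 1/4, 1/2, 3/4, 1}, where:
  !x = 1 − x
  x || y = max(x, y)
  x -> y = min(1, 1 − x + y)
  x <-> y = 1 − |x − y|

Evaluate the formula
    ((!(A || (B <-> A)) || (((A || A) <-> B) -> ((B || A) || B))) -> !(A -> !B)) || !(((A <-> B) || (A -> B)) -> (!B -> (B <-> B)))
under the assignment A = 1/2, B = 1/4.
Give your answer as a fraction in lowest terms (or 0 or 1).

B <-> A = 1/4 <-> 1/2 = 3/4
A || (B <-> A) = 1/2 || 3/4 = 3/4
!(A || (B <-> A)) = !3/4 = 1/4
A || A = 1/2 || 1/2 = 1/2
(A || A) <-> B = 1/2 <-> 1/4 = 3/4
B || A = 1/4 || 1/2 = 1/2
(B || A) || B = 1/2 || 1/4 = 1/2
((A || A) <-> B) -> ((B || A) || B) = 3/4 -> 1/2 = 3/4
!(A || (B <-> A)) || (((A || A) <-> B) -> ((B || A) || B)) = 1/4 || 3/4 = 3/4
!B = !1/4 = 3/4
A -> !B = 1/2 -> 3/4 = 1
!(A -> !B) = !1 = 0
(!(A || (B <-> A)) || (((A || A) <-> B) -> ((B || A) || B))) -> !(A -> !B) = 3/4 -> 0 = 1/4
A <-> B = 1/2 <-> 1/4 = 3/4
A -> B = 1/2 -> 1/4 = 3/4
(A <-> B) || (A -> B) = 3/4 || 3/4 = 3/4
!B = !1/4 = 3/4
B <-> B = 1/4 <-> 1/4 = 1
!B -> (B <-> B) = 3/4 -> 1 = 1
((A <-> B) || (A -> B)) -> (!B -> (B <-> B)) = 3/4 -> 1 = 1
!(((A <-> B) || (A -> B)) -> (!B -> (B <-> B))) = !1 = 0
((!(A || (B <-> A)) || (((A || A) <-> B) -> ((B || A) || B))) -> !(A -> !B)) || !(((A <-> B) || (A -> B)) -> (!B -> (B <-> B))) = 1/4 || 0 = 1/4

1/4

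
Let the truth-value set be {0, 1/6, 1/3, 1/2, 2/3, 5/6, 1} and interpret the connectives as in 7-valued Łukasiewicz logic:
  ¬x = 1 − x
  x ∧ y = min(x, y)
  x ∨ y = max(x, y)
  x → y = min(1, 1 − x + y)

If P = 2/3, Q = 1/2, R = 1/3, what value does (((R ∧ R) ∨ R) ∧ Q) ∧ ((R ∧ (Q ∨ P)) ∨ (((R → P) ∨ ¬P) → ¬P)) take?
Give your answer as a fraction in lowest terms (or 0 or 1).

R ∧ R = 1/3 ∧ 1/3 = 1/3
(R ∧ R) ∨ R = 1/3 ∨ 1/3 = 1/3
((R ∧ R) ∨ R) ∧ Q = 1/3 ∧ 1/2 = 1/3
Q ∨ P = 1/2 ∨ 2/3 = 2/3
R ∧ (Q ∨ P) = 1/3 ∧ 2/3 = 1/3
R → P = 1/3 → 2/3 = 1
¬P = ¬2/3 = 1/3
(R → P) ∨ ¬P = 1 ∨ 1/3 = 1
¬P = ¬2/3 = 1/3
((R → P) ∨ ¬P) → ¬P = 1 → 1/3 = 1/3
(R ∧ (Q ∨ P)) ∨ (((R → P) ∨ ¬P) → ¬P) = 1/3 ∨ 1/3 = 1/3
(((R ∧ R) ∨ R) ∧ Q) ∧ ((R ∧ (Q ∨ P)) ∨ (((R → P) ∨ ¬P) → ¬P)) = 1/3 ∧ 1/3 = 1/3

1/3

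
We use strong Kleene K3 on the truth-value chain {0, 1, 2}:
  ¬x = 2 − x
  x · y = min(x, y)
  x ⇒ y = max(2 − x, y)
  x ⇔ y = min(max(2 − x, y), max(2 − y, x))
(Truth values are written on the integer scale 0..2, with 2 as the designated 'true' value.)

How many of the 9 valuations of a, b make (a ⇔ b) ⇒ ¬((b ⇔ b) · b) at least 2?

a = 0, b = 0 ↦ 2  ≥
a = 0, b = 1 ↦ 1  <
a = 0, b = 2 ↦ 2  ≥
a = 1, b = 0 ↦ 2  ≥
a = 1, b = 1 ↦ 1  <
a = 1, b = 2 ↦ 1  <
a = 2, b = 0 ↦ 2  ≥
a = 2, b = 1 ↦ 1  <
a = 2, b = 2 ↦ 0  <
So 4 of the 9 assignments meet the threshold.

4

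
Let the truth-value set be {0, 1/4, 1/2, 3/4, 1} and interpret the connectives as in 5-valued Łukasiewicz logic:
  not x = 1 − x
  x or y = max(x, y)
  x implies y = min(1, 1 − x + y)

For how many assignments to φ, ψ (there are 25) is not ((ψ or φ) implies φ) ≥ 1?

1

value 1: 1 assignment (counts)
value 3/4: 2 assignments
value 1/2: 3 assignments
value 1/4: 4 assignments
value 0: 15 assignments
So 1 of the 25 assignments meets the threshold.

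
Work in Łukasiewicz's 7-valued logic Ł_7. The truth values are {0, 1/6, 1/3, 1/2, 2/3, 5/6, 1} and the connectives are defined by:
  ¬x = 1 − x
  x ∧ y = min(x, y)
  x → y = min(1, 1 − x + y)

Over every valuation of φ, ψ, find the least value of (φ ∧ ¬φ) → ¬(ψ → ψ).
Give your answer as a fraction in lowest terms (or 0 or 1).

Take φ = 1/2, ψ = 0:
¬φ = ¬1/2 = 1/2
φ ∧ ¬φ = 1/2 ∧ 1/2 = 1/2
ψ → ψ = 0 → 0 = 1
¬(ψ → ψ) = ¬1 = 0
(φ ∧ ¬φ) → ¬(ψ → ψ) = 1/2 → 0 = 1/2
No assignment yields a value below 1/2, so this is the minimum.

1/2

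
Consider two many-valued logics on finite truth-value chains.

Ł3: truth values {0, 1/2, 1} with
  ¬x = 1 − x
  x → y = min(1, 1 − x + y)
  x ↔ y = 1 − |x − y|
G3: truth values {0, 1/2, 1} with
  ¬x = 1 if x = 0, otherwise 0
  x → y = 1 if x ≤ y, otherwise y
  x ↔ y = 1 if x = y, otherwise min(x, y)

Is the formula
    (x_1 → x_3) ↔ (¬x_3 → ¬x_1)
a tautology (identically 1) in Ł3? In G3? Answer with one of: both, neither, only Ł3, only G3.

In Ł3: every assignment gives 1 — tautology.
In G3: at x_1 = 1, x_3 = 1/2 the value is 1/2 — not a tautology.

only Ł3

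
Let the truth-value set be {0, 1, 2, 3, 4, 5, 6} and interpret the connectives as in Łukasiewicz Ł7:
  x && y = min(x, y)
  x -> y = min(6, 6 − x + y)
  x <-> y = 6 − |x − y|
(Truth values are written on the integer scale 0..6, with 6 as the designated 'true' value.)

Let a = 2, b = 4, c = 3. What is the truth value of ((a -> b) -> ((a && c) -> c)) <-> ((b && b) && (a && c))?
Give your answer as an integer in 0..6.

2

a -> b = 2 -> 4 = 6
a && c = 2 && 3 = 2
(a && c) -> c = 2 -> 3 = 6
(a -> b) -> ((a && c) -> c) = 6 -> 6 = 6
b && b = 4 && 4 = 4
a && c = 2 && 3 = 2
(b && b) && (a && c) = 4 && 2 = 2
((a -> b) -> ((a && c) -> c)) <-> ((b && b) && (a && c)) = 6 <-> 2 = 2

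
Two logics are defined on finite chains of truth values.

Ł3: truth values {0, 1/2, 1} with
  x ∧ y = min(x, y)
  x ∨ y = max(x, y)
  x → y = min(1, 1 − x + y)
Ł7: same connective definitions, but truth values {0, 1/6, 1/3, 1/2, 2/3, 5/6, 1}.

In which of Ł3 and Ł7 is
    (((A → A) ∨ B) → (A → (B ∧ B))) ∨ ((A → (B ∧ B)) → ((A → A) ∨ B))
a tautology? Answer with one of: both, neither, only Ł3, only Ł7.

both

In Ł3: every assignment gives 1 — tautology.
In Ł7: every assignment gives 1 — tautology.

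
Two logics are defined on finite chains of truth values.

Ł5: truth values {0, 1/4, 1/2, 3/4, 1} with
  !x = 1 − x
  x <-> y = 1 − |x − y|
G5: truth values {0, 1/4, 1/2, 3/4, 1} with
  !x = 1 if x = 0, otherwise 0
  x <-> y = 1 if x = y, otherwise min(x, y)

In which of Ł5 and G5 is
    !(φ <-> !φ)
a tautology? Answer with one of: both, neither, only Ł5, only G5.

In Ł5: at φ = 1/4 the value is 1/2 — not a tautology.
In G5: every assignment gives 1 — tautology.

only G5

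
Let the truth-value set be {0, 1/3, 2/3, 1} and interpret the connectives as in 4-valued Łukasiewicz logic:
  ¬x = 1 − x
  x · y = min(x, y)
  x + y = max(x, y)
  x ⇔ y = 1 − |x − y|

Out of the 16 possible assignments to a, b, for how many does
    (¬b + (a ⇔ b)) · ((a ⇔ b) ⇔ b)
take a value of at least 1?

a = 0, b = 0 ↦ 0  <
a = 0, b = 1/3 ↦ 2/3  <
a = 0, b = 2/3 ↦ 1/3  <
a = 0, b = 1 ↦ 0  <
a = 1/3, b = 0 ↦ 1/3  <
a = 1/3, b = 1/3 ↦ 1/3  <
a = 1/3, b = 2/3 ↦ 2/3  <
a = 1/3, b = 1 ↦ 1/3  <
a = 2/3, b = 0 ↦ 2/3  <
a = 2/3, b = 1/3 ↦ 2/3  <
a = 2/3, b = 2/3 ↦ 2/3  <
a = 2/3, b = 1 ↦ 2/3  <
a = 1, b = 0 ↦ 1  ≥
a = 1, b = 1/3 ↦ 2/3  <
a = 1, b = 2/3 ↦ 2/3  <
a = 1, b = 1 ↦ 1  ≥
So 2 of the 16 assignments meet the threshold.

2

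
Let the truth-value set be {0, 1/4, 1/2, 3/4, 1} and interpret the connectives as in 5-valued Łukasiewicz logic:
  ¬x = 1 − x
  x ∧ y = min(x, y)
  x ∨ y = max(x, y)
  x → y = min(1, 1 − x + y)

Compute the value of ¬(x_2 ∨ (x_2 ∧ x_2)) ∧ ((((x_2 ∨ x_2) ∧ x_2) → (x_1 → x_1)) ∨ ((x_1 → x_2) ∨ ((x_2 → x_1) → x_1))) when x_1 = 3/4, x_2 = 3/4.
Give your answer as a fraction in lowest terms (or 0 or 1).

1/4

x_2 ∧ x_2 = 3/4 ∧ 3/4 = 3/4
x_2 ∨ (x_2 ∧ x_2) = 3/4 ∨ 3/4 = 3/4
¬(x_2 ∨ (x_2 ∧ x_2)) = ¬3/4 = 1/4
x_2 ∨ x_2 = 3/4 ∨ 3/4 = 3/4
(x_2 ∨ x_2) ∧ x_2 = 3/4 ∧ 3/4 = 3/4
x_1 → x_1 = 3/4 → 3/4 = 1
((x_2 ∨ x_2) ∧ x_2) → (x_1 → x_1) = 3/4 → 1 = 1
x_1 → x_2 = 3/4 → 3/4 = 1
x_2 → x_1 = 3/4 → 3/4 = 1
(x_2 → x_1) → x_1 = 1 → 3/4 = 3/4
(x_1 → x_2) ∨ ((x_2 → x_1) → x_1) = 1 ∨ 3/4 = 1
(((x_2 ∨ x_2) ∧ x_2) → (x_1 → x_1)) ∨ ((x_1 → x_2) ∨ ((x_2 → x_1) → x_1)) = 1 ∨ 1 = 1
¬(x_2 ∨ (x_2 ∧ x_2)) ∧ ((((x_2 ∨ x_2) ∧ x_2) → (x_1 → x_1)) ∨ ((x_1 → x_2) ∨ ((x_2 → x_1) → x_1))) = 1/4 ∧ 1 = 1/4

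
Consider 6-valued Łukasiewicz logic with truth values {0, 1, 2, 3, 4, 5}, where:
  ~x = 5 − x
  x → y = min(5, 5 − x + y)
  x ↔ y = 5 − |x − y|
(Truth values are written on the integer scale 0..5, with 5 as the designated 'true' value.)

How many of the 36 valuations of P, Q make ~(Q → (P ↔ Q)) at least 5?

value 5: 1 assignment (counts)
value 4: 1 assignment
value 3: 2 assignments
value 2: 2 assignments
value 1: 3 assignments
value 0: 27 assignments
So 1 of the 36 assignments meets the threshold.

1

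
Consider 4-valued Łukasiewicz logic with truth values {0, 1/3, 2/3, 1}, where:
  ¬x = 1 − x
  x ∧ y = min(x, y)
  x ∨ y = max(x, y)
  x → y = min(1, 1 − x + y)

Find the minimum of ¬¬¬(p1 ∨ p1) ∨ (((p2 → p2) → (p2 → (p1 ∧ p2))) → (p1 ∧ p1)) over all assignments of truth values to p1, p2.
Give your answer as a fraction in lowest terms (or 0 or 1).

2/3

Take p1 = 1/3, p2 = 0:
p1 ∨ p1 = 1/3 ∨ 1/3 = 1/3
¬(p1 ∨ p1) = ¬1/3 = 2/3
¬¬(p1 ∨ p1) = ¬2/3 = 1/3
¬¬¬(p1 ∨ p1) = ¬1/3 = 2/3
p2 → p2 = 0 → 0 = 1
p1 ∧ p2 = 1/3 ∧ 0 = 0
p2 → (p1 ∧ p2) = 0 → 0 = 1
(p2 → p2) → (p2 → (p1 ∧ p2)) = 1 → 1 = 1
p1 ∧ p1 = 1/3 ∧ 1/3 = 1/3
((p2 → p2) → (p2 → (p1 ∧ p2))) → (p1 ∧ p1) = 1 → 1/3 = 1/3
¬¬¬(p1 ∨ p1) ∨ (((p2 → p2) → (p2 → (p1 ∧ p2))) → (p1 ∧ p1)) = 2/3 ∨ 1/3 = 2/3
No assignment yields a value below 2/3, so this is the minimum.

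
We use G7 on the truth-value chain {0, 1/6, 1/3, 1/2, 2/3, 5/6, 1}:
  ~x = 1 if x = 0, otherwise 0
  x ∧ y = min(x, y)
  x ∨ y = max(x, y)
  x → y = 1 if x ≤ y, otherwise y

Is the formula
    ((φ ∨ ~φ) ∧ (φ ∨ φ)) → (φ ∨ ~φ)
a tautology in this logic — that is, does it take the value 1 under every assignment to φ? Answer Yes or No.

φ = 0 ↦ 1
φ = 1/6 ↦ 1
φ = 1/3 ↦ 1
φ = 1/2 ↦ 1
φ = 2/3 ↦ 1
φ = 5/6 ↦ 1
φ = 1 ↦ 1
Every assignment gives a value ≥ 1.

Yes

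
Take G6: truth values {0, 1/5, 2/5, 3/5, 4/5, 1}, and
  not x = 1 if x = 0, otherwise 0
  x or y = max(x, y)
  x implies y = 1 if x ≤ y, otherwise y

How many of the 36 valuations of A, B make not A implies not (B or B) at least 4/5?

value 1: 31 assignments (counts)
value 0: 5 assignments
So 31 of the 36 assignments meet the threshold.

31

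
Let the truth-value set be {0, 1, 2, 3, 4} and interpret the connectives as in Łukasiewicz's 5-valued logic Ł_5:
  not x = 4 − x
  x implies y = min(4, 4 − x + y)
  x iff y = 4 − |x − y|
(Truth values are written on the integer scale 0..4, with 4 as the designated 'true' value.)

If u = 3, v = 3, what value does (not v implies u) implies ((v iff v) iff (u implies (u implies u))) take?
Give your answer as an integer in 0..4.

not v = not 3 = 1
not v implies u = 1 implies 3 = 4
v iff v = 3 iff 3 = 4
u implies u = 3 implies 3 = 4
u implies (u implies u) = 3 implies 4 = 4
(v iff v) iff (u implies (u implies u)) = 4 iff 4 = 4
(not v implies u) implies ((v iff v) iff (u implies (u implies u))) = 4 implies 4 = 4

4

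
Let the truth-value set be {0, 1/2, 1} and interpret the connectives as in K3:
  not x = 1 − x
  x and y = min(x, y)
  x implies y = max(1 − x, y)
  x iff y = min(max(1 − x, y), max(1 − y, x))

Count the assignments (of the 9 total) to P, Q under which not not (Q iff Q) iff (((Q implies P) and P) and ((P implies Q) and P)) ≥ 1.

P = 0, Q = 0 ↦ 0  <
P = 0, Q = 1/2 ↦ 1/2  <
P = 0, Q = 1 ↦ 0  <
P = 1/2, Q = 0 ↦ 1/2  <
P = 1/2, Q = 1/2 ↦ 1/2  <
P = 1/2, Q = 1 ↦ 1/2  <
P = 1, Q = 0 ↦ 0  <
P = 1, Q = 1/2 ↦ 1/2  <
P = 1, Q = 1 ↦ 1  ≥
So 1 of the 9 assignments meets the threshold.

1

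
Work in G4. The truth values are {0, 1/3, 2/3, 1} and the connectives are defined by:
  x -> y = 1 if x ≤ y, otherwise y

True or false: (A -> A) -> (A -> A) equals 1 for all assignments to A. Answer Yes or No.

Yes

A = 0 ↦ 1
A = 1/3 ↦ 1
A = 2/3 ↦ 1
A = 1 ↦ 1
Every assignment gives a value ≥ 1.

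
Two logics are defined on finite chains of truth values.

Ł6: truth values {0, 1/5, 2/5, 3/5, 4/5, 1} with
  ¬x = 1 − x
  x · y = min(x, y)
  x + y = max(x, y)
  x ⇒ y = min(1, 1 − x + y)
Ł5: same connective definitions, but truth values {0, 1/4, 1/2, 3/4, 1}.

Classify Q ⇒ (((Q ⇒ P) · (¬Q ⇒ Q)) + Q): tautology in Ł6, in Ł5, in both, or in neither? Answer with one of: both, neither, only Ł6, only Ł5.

both

In Ł6: every assignment gives 1 — tautology.
In Ł5: every assignment gives 1 — tautology.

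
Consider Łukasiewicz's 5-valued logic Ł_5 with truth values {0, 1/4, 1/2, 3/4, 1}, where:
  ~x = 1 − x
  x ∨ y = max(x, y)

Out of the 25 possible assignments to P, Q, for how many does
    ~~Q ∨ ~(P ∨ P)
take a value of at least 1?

9

value 1: 9 assignments (counts)
value 3/4: 7 assignments
value 1/2: 5 assignments
value 1/4: 3 assignments
value 0: 1 assignment
So 9 of the 25 assignments meet the threshold.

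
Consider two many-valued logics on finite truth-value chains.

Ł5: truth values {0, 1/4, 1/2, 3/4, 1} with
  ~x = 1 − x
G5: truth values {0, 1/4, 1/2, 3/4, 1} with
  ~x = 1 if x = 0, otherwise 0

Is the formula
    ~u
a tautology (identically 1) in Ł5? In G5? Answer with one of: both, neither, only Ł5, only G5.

In Ł5: at u = 1/4 the value is 3/4 — not a tautology.
In G5: at u = 1/4 the value is 0 — not a tautology.

neither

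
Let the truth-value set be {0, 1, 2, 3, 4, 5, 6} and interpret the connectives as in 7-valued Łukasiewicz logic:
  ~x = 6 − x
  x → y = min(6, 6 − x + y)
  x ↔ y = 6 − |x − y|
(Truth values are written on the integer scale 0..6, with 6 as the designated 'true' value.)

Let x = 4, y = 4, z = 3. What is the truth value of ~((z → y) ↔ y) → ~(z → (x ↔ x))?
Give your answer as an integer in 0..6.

z → y = 3 → 4 = 6
(z → y) ↔ y = 6 ↔ 4 = 4
~((z → y) ↔ y) = ~4 = 2
x ↔ x = 4 ↔ 4 = 6
z → (x ↔ x) = 3 → 6 = 6
~(z → (x ↔ x)) = ~6 = 0
~((z → y) ↔ y) → ~(z → (x ↔ x)) = 2 → 0 = 4

4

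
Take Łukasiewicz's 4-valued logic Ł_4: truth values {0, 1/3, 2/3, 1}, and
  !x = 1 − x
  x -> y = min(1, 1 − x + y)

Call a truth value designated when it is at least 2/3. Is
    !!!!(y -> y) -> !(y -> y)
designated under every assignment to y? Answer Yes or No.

No

Counterexample: take y = 0.
y -> y = 0 -> 0 = 1
!(y -> y) = !1 = 0
!!(y -> y) = !0 = 1
!!!(y -> y) = !1 = 0
!!!!(y -> y) = !0 = 1
y -> y = 0 -> 0 = 1
!(y -> y) = !1 = 0
!!!!(y -> y) -> !(y -> y) = 1 -> 0 = 0
This gives 0, which is below 2/3.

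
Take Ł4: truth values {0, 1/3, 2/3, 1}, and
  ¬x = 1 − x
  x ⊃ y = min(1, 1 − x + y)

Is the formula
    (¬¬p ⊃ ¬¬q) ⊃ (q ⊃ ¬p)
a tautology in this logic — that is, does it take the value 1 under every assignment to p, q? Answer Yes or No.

Counterexample: take p = 1/3, q = 1.
¬p = ¬1/3 = 2/3
¬¬p = ¬2/3 = 1/3
¬q = ¬1 = 0
¬¬q = ¬0 = 1
¬¬p ⊃ ¬¬q = 1/3 ⊃ 1 = 1
¬p = ¬1/3 = 2/3
q ⊃ ¬p = 1 ⊃ 2/3 = 2/3
(¬¬p ⊃ ¬¬q) ⊃ (q ⊃ ¬p) = 1 ⊃ 2/3 = 2/3
This gives 2/3 ≠ 1.

No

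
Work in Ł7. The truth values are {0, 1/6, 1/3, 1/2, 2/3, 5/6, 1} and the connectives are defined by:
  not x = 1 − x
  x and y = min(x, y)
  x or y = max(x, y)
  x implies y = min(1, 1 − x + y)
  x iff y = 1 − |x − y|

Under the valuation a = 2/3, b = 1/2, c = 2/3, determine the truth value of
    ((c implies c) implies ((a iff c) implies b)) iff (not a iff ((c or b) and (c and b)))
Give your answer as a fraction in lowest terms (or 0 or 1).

c implies c = 2/3 implies 2/3 = 1
a iff c = 2/3 iff 2/3 = 1
(a iff c) implies b = 1 implies 1/2 = 1/2
(c implies c) implies ((a iff c) implies b) = 1 implies 1/2 = 1/2
not a = not 2/3 = 1/3
c or b = 2/3 or 1/2 = 2/3
c and b = 2/3 and 1/2 = 1/2
(c or b) and (c and b) = 2/3 and 1/2 = 1/2
not a iff ((c or b) and (c and b)) = 1/3 iff 1/2 = 5/6
((c implies c) implies ((a iff c) implies b)) iff (not a iff ((c or b) and (c and b))) = 1/2 iff 5/6 = 2/3

2/3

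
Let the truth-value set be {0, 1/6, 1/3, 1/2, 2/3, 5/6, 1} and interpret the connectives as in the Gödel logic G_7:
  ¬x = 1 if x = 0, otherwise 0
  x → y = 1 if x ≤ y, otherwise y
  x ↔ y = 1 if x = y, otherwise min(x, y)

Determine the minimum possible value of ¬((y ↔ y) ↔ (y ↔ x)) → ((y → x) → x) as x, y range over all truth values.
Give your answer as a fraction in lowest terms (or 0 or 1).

1/6

Take x = 1/6, y = 0:
y ↔ y = 0 ↔ 0 = 1
y ↔ x = 0 ↔ 1/6 = 0
(y ↔ y) ↔ (y ↔ x) = 1 ↔ 0 = 0
¬((y ↔ y) ↔ (y ↔ x)) = ¬0 = 1
y → x = 0 → 1/6 = 1
(y → x) → x = 1 → 1/6 = 1/6
¬((y ↔ y) ↔ (y ↔ x)) → ((y → x) → x) = 1 → 1/6 = 1/6
No assignment yields a value below 1/6, so this is the minimum.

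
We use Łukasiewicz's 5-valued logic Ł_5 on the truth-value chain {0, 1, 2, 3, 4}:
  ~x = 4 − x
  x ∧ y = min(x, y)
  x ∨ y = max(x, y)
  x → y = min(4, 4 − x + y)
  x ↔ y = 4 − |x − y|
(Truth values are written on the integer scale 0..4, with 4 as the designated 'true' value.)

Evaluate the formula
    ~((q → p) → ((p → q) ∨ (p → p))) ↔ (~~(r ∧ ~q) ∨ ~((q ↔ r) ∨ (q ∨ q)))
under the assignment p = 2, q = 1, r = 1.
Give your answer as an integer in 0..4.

3

q → p = 1 → 2 = 4
p → q = 2 → 1 = 3
p → p = 2 → 2 = 4
(p → q) ∨ (p → p) = 3 ∨ 4 = 4
(q → p) → ((p → q) ∨ (p → p)) = 4 → 4 = 4
~((q → p) → ((p → q) ∨ (p → p))) = ~4 = 0
~q = ~1 = 3
r ∧ ~q = 1 ∧ 3 = 1
~(r ∧ ~q) = ~1 = 3
~~(r ∧ ~q) = ~3 = 1
q ↔ r = 1 ↔ 1 = 4
q ∨ q = 1 ∨ 1 = 1
(q ↔ r) ∨ (q ∨ q) = 4 ∨ 1 = 4
~((q ↔ r) ∨ (q ∨ q)) = ~4 = 0
~~(r ∧ ~q) ∨ ~((q ↔ r) ∨ (q ∨ q)) = 1 ∨ 0 = 1
~((q → p) → ((p → q) ∨ (p → p))) ↔ (~~(r ∧ ~q) ∨ ~((q ↔ r) ∨ (q ∨ q))) = 0 ↔ 1 = 3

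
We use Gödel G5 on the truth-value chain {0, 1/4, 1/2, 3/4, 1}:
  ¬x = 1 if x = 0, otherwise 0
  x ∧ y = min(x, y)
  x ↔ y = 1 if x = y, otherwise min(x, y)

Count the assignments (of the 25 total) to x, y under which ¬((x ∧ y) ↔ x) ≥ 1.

value 1: 4 assignments (counts)
value 0: 21 assignments
So 4 of the 25 assignments meet the threshold.

4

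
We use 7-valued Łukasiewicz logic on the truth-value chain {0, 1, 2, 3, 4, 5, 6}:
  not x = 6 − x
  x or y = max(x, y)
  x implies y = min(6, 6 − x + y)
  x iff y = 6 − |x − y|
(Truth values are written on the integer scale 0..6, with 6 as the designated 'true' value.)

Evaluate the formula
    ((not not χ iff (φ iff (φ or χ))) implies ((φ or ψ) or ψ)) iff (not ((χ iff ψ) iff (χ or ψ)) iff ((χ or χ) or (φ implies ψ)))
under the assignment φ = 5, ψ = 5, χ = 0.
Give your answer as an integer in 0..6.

not χ = not 0 = 6
not not χ = not 6 = 0
φ or χ = 5 or 0 = 5
φ iff (φ or χ) = 5 iff 5 = 6
not not χ iff (φ iff (φ or χ)) = 0 iff 6 = 0
φ or ψ = 5 or 5 = 5
(φ or ψ) or ψ = 5 or 5 = 5
(not not χ iff (φ iff (φ or χ))) implies ((φ or ψ) or ψ) = 0 implies 5 = 6
χ iff ψ = 0 iff 5 = 1
χ or ψ = 0 or 5 = 5
(χ iff ψ) iff (χ or ψ) = 1 iff 5 = 2
not ((χ iff ψ) iff (χ or ψ)) = not 2 = 4
χ or χ = 0 or 0 = 0
φ implies ψ = 5 implies 5 = 6
(χ or χ) or (φ implies ψ) = 0 or 6 = 6
not ((χ iff ψ) iff (χ or ψ)) iff ((χ or χ) or (φ implies ψ)) = 4 iff 6 = 4
((not not χ iff (φ iff (φ or χ))) implies ((φ or ψ) or ψ)) iff (not ((χ iff ψ) iff (χ or ψ)) iff ((χ or χ) or (φ implies ψ))) = 6 iff 4 = 4

4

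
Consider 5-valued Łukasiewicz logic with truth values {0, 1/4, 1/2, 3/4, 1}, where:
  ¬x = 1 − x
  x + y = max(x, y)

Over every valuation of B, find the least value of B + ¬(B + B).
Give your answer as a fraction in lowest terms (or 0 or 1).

Take B = 1/2:
B + B = 1/2 + 1/2 = 1/2
¬(B + B) = ¬1/2 = 1/2
B + ¬(B + B) = 1/2 + 1/2 = 1/2
No assignment yields a value below 1/2, so this is the minimum.

1/2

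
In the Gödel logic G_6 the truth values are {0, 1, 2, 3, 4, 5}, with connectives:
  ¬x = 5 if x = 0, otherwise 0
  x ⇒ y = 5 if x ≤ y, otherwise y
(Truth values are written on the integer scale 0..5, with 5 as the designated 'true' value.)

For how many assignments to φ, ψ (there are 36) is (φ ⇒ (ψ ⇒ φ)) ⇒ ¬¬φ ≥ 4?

value 5: 30 assignments (counts)
value 0: 6 assignments
So 30 of the 36 assignments meet the threshold.

30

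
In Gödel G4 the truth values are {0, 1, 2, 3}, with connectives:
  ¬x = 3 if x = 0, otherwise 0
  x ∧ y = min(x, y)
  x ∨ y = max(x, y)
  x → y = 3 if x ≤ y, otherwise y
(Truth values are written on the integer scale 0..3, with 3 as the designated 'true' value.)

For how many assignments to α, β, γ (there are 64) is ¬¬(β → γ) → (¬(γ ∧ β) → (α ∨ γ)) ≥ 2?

60

value 3: 55 assignments (counts)
value 2: 5 assignments (counts)
value 1: 3 assignments
value 0: 1 assignment
So 60 of the 64 assignments meet the threshold.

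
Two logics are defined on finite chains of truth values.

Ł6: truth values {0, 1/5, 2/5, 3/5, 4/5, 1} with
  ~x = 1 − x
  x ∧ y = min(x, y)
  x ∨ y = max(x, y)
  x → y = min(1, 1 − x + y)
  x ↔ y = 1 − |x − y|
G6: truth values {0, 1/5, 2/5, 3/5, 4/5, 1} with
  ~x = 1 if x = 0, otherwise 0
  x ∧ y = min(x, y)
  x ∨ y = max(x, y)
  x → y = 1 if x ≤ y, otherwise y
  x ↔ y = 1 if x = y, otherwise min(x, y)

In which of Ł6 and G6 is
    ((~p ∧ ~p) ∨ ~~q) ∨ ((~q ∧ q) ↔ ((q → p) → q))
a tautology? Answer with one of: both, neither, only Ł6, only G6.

In Ł6: at p = 1/5, q = 2/5 the value is 4/5 — not a tautology.
In G6: every assignment gives 1 — tautology.

only G6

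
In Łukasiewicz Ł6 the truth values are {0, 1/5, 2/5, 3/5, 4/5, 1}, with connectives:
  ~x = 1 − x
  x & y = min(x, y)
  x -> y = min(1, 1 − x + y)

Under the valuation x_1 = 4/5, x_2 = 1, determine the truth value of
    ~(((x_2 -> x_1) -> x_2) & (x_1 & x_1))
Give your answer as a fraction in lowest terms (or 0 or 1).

1/5

x_2 -> x_1 = 1 -> 4/5 = 4/5
(x_2 -> x_1) -> x_2 = 4/5 -> 1 = 1
x_1 & x_1 = 4/5 & 4/5 = 4/5
((x_2 -> x_1) -> x_2) & (x_1 & x_1) = 1 & 4/5 = 4/5
~(((x_2 -> x_1) -> x_2) & (x_1 & x_1)) = ~4/5 = 1/5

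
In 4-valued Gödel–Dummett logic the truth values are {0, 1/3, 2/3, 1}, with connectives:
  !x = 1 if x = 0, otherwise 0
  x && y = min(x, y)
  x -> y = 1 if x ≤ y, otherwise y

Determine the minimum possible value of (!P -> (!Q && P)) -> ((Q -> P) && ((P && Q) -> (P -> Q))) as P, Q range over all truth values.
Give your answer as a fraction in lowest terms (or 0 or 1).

Take P = 1/3, Q = 2/3:
!P = !1/3 = 0
!Q = !2/3 = 0
!Q && P = 0 && 1/3 = 0
!P -> (!Q && P) = 0 -> 0 = 1
Q -> P = 2/3 -> 1/3 = 1/3
P && Q = 1/3 && 2/3 = 1/3
P -> Q = 1/3 -> 2/3 = 1
(P && Q) -> (P -> Q) = 1/3 -> 1 = 1
(Q -> P) && ((P && Q) -> (P -> Q)) = 1/3 && 1 = 1/3
(!P -> (!Q && P)) -> ((Q -> P) && ((P && Q) -> (P -> Q))) = 1 -> 1/3 = 1/3
No assignment yields a value below 1/3, so this is the minimum.

1/3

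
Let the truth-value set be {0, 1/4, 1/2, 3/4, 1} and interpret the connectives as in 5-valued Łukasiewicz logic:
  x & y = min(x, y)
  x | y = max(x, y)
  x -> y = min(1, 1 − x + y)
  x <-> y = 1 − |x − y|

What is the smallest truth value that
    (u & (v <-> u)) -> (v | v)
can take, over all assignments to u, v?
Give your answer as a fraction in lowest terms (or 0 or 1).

Take u = 1/2, v = 0:
v <-> u = 0 <-> 1/2 = 1/2
u & (v <-> u) = 1/2 & 1/2 = 1/2
v | v = 0 | 0 = 0
(u & (v <-> u)) -> (v | v) = 1/2 -> 0 = 1/2
No assignment yields a value below 1/2, so this is the minimum.

1/2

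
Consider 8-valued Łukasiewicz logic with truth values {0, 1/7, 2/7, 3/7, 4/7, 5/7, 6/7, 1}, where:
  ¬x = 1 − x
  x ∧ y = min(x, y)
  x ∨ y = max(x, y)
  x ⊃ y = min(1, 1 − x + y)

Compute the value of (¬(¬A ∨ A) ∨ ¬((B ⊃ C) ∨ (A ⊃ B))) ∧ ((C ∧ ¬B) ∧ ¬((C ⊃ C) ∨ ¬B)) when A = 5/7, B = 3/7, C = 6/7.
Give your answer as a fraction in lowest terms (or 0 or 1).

¬A = ¬5/7 = 2/7
¬A ∨ A = 2/7 ∨ 5/7 = 5/7
¬(¬A ∨ A) = ¬5/7 = 2/7
B ⊃ C = 3/7 ⊃ 6/7 = 1
A ⊃ B = 5/7 ⊃ 3/7 = 5/7
(B ⊃ C) ∨ (A ⊃ B) = 1 ∨ 5/7 = 1
¬((B ⊃ C) ∨ (A ⊃ B)) = ¬1 = 0
¬(¬A ∨ A) ∨ ¬((B ⊃ C) ∨ (A ⊃ B)) = 2/7 ∨ 0 = 2/7
¬B = ¬3/7 = 4/7
C ∧ ¬B = 6/7 ∧ 4/7 = 4/7
C ⊃ C = 6/7 ⊃ 6/7 = 1
¬B = ¬3/7 = 4/7
(C ⊃ C) ∨ ¬B = 1 ∨ 4/7 = 1
¬((C ⊃ C) ∨ ¬B) = ¬1 = 0
(C ∧ ¬B) ∧ ¬((C ⊃ C) ∨ ¬B) = 4/7 ∧ 0 = 0
(¬(¬A ∨ A) ∨ ¬((B ⊃ C) ∨ (A ⊃ B))) ∧ ((C ∧ ¬B) ∧ ¬((C ⊃ C) ∨ ¬B)) = 2/7 ∧ 0 = 0

0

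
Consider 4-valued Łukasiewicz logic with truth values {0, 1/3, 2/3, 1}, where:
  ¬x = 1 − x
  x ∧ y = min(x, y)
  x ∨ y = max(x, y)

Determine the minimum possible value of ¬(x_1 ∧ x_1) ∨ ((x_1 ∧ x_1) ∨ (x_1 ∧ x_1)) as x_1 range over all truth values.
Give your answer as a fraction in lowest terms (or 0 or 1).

2/3

Take x_1 = 1/3:
x_1 ∧ x_1 = 1/3 ∧ 1/3 = 1/3
¬(x_1 ∧ x_1) = ¬1/3 = 2/3
x_1 ∧ x_1 = 1/3 ∧ 1/3 = 1/3
x_1 ∧ x_1 = 1/3 ∧ 1/3 = 1/3
(x_1 ∧ x_1) ∨ (x_1 ∧ x_1) = 1/3 ∨ 1/3 = 1/3
¬(x_1 ∧ x_1) ∨ ((x_1 ∧ x_1) ∨ (x_1 ∧ x_1)) = 2/3 ∨ 1/3 = 2/3
No assignment yields a value below 2/3, so this is the minimum.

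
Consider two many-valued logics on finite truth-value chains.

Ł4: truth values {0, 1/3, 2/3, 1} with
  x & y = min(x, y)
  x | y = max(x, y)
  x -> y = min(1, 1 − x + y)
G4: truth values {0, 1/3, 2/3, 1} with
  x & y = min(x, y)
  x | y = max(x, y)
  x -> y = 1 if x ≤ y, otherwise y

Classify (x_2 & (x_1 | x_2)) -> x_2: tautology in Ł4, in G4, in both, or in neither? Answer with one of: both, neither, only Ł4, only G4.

In Ł4: every assignment gives 1 — tautology.
In G4: every assignment gives 1 — tautology.

both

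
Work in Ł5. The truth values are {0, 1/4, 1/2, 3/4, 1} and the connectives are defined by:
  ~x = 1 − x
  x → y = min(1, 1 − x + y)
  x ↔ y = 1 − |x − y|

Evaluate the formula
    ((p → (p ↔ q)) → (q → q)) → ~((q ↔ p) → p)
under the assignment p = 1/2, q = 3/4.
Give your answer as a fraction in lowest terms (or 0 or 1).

p ↔ q = 1/2 ↔ 3/4 = 3/4
p → (p ↔ q) = 1/2 → 3/4 = 1
q → q = 3/4 → 3/4 = 1
(p → (p ↔ q)) → (q → q) = 1 → 1 = 1
q ↔ p = 3/4 ↔ 1/2 = 3/4
(q ↔ p) → p = 3/4 → 1/2 = 3/4
~((q ↔ p) → p) = ~3/4 = 1/4
((p → (p ↔ q)) → (q → q)) → ~((q ↔ p) → p) = 1 → 1/4 = 1/4

1/4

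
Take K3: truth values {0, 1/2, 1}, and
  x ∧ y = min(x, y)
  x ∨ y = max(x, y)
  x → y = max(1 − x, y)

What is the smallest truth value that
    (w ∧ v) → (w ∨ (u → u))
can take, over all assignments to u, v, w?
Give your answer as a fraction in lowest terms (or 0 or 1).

Take u = 1/2, v = 1/2, w = 1/2:
w ∧ v = 1/2 ∧ 1/2 = 1/2
u → u = 1/2 → 1/2 = 1/2
w ∨ (u → u) = 1/2 ∨ 1/2 = 1/2
(w ∧ v) → (w ∨ (u → u)) = 1/2 → 1/2 = 1/2
No assignment yields a value below 1/2, so this is the minimum.

1/2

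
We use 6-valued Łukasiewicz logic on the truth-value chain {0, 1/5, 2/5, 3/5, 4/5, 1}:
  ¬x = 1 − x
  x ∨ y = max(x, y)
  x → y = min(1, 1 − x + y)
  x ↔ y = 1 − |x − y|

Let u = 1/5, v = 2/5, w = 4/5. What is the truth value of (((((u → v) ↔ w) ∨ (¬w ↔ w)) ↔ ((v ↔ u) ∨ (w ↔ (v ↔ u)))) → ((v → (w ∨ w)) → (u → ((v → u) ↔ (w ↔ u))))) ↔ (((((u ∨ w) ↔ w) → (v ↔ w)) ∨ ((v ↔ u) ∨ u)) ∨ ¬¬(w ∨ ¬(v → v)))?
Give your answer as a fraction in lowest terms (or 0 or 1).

u → v = 1/5 → 2/5 = 1
(u → v) ↔ w = 1 ↔ 4/5 = 4/5
¬w = ¬4/5 = 1/5
¬w ↔ w = 1/5 ↔ 4/5 = 2/5
((u → v) ↔ w) ∨ (¬w ↔ w) = 4/5 ∨ 2/5 = 4/5
v ↔ u = 2/5 ↔ 1/5 = 4/5
v ↔ u = 2/5 ↔ 1/5 = 4/5
w ↔ (v ↔ u) = 4/5 ↔ 4/5 = 1
(v ↔ u) ∨ (w ↔ (v ↔ u)) = 4/5 ∨ 1 = 1
(((u → v) ↔ w) ∨ (¬w ↔ w)) ↔ ((v ↔ u) ∨ (w ↔ (v ↔ u))) = 4/5 ↔ 1 = 4/5
w ∨ w = 4/5 ∨ 4/5 = 4/5
v → (w ∨ w) = 2/5 → 4/5 = 1
v → u = 2/5 → 1/5 = 4/5
w ↔ u = 4/5 ↔ 1/5 = 2/5
(v → u) ↔ (w ↔ u) = 4/5 ↔ 2/5 = 3/5
u → ((v → u) ↔ (w ↔ u)) = 1/5 → 3/5 = 1
(v → (w ∨ w)) → (u → ((v → u) ↔ (w ↔ u))) = 1 → 1 = 1
((((u → v) ↔ w) ∨ (¬w ↔ w)) ↔ ((v ↔ u) ∨ (w ↔ (v ↔ u)))) → ((v → (w ∨ w)) → (u → ((v → u) ↔ (w ↔ u)))) = 4/5 → 1 = 1
u ∨ w = 1/5 ∨ 4/5 = 4/5
(u ∨ w) ↔ w = 4/5 ↔ 4/5 = 1
v ↔ w = 2/5 ↔ 4/5 = 3/5
((u ∨ w) ↔ w) → (v ↔ w) = 1 → 3/5 = 3/5
v ↔ u = 2/5 ↔ 1/5 = 4/5
(v ↔ u) ∨ u = 4/5 ∨ 1/5 = 4/5
(((u ∨ w) ↔ w) → (v ↔ w)) ∨ ((v ↔ u) ∨ u) = 3/5 ∨ 4/5 = 4/5
v → v = 2/5 → 2/5 = 1
¬(v → v) = ¬1 = 0
w ∨ ¬(v → v) = 4/5 ∨ 0 = 4/5
¬(w ∨ ¬(v → v)) = ¬4/5 = 1/5
¬¬(w ∨ ¬(v → v)) = ¬1/5 = 4/5
((((u ∨ w) ↔ w) → (v ↔ w)) ∨ ((v ↔ u) ∨ u)) ∨ ¬¬(w ∨ ¬(v → v)) = 4/5 ∨ 4/5 = 4/5
(((((u → v) ↔ w) ∨ (¬w ↔ w)) ↔ ((v ↔ u) ∨ (w ↔ (v ↔ u)))) → ((v → (w ∨ w)) → (u → ((v → u) ↔ (w ↔ u))))) ↔ (((((u ∨ w) ↔ w) → (v ↔ w)) ∨ ((v ↔ u) ∨ u)) ∨ ¬¬(w ∨ ¬(v → v))) = 1 ↔ 4/5 = 4/5

4/5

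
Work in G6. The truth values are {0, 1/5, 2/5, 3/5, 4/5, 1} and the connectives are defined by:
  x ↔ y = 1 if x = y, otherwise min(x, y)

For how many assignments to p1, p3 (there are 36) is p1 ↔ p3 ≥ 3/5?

12

value 1: 6 assignments (counts)
value 4/5: 2 assignments (counts)
value 3/5: 4 assignments (counts)
value 2/5: 6 assignments
value 1/5: 8 assignments
value 0: 10 assignments
So 12 of the 36 assignments meet the threshold.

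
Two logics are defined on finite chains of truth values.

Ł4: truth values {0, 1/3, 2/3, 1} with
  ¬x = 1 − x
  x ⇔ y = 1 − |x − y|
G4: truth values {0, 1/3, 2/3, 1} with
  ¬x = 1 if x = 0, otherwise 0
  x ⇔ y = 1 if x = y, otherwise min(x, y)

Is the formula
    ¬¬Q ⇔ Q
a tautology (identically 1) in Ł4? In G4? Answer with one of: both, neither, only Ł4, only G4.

only Ł4

In Ł4: every assignment gives 1 — tautology.
In G4: at Q = 1/3 the value is 1/3 — not a tautology.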